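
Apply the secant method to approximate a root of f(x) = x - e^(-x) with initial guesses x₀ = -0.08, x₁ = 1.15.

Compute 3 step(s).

f(x) = x - e^(-x)
x₀ = -0.08, x₁ = 1.15

Secant formula: x_{n+1} = x_n - f(x_n)(x_n - x_{n-1})/(f(x_n) - f(x_{n-1}))

Iteration 1:
  f(-0.080000) = -1.163287
  f(1.150000) = 0.833363
  x_2 = 1.150000 - 0.833363×(1.150000 - (-0.080000))/(0.833363 - (-1.163287))
       = 0.636622
Iteration 2:
  f(1.150000) = 0.833363
  f(0.636622) = 0.107545
  x_3 = 0.636622 - 0.107545×(0.636622 - 1.150000)/(0.107545 - 0.833363)
       = 0.560554
Iteration 3:
  f(0.636622) = 0.107545
  f(0.560554) = -0.010338
  x_4 = 0.560554 - (-0.010338)×(0.560554 - 0.636622)/(-0.010338 - 0.107545)
       = 0.567225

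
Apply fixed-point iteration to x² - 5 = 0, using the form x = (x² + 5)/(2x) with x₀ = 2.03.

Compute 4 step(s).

Equation: x² - 5 = 0
Fixed-point form: x = (x² + 5)/(2x)
x₀ = 2.03

x_1 = g(2.030000) = 2.246527
x_2 = g(2.246527) = 2.236092
x_3 = g(2.236092) = 2.236068
x_4 = g(2.236068) = 2.236068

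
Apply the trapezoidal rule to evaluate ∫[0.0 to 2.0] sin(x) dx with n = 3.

f(x) = sin(x)
a = 0.0, b = 2.0, n = 3
h = (b - a)/n = 0.666667

Trapezoidal rule: (h/2)[f(x₀) + 2f(x₁) + 2f(x₂) + ... + f(xₙ)]

x_0 = 0.0000, f(x_0) = 0.000000, coefficient = 1
x_1 = 0.6667, f(x_1) = 0.618370, coefficient = 2
x_2 = 1.3333, f(x_2) = 0.971938, coefficient = 2
x_3 = 2.0000, f(x_3) = 0.909297, coefficient = 1

I ≈ (0.666667/2) × 4.089913 = 1.363304
Exact value: 1.416147
Error: 0.052843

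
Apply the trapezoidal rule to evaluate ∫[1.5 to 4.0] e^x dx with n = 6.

f(x) = e^x
a = 1.5, b = 4.0, n = 6
h = (b - a)/n = 0.416667

Trapezoidal rule: (h/2)[f(x₀) + 2f(x₁) + 2f(x₂) + ... + f(xₙ)]

x_0 = 1.5000, f(x_0) = 4.481689, coefficient = 1
x_1 = 1.9167, f(x_1) = 6.798260, coefficient = 2
x_2 = 2.3333, f(x_2) = 10.312259, coefficient = 2
x_3 = 2.7500, f(x_3) = 15.642632, coefficient = 2
x_4 = 3.1667, f(x_4) = 23.728258, coefficient = 2
x_5 = 3.5833, f(x_5) = 35.993319, coefficient = 2
x_6 = 4.0000, f(x_6) = 54.598150, coefficient = 1

I ≈ (0.416667/2) × 244.029294 = 50.839436
Exact value: 50.116461
Error: 0.722975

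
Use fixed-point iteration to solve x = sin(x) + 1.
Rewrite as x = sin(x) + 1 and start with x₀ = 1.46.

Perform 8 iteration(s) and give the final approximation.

Equation: x = sin(x) + 1
Fixed-point form: x = sin(x) + 1
x₀ = 1.46

x_1 = g(1.460000) = 1.993868
x_2 = g(1.993868) = 1.911832
x_3 = g(1.911832) = 1.942409
x_4 = g(1.942409) = 1.931743
x_5 = g(1.931743) = 1.935563
x_6 = g(1.935563) = 1.934207
x_7 = g(1.934207) = 1.934690
x_8 = g(1.934690) = 1.934518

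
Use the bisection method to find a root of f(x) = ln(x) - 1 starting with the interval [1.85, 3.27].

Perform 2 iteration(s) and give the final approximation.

f(x) = ln(x) - 1
Initial interval: [1.85, 3.27]

Iteration 1:
  c_1 = (1.850000 + 3.270000)/2 = 2.560000
  f(c_1) = f(2.560000) = -0.059993
  f(a) × f(c) ≥ 0, new interval: [2.560000, 3.270000]
Iteration 2:
  c_2 = (2.560000 + 3.270000)/2 = 2.915000
  f(c_2) = f(2.915000) = 0.069870
  f(a) × f(c) < 0, new interval: [2.560000, 2.915000]

After 2 iteration(s), the approximation is c_2 = 2.915000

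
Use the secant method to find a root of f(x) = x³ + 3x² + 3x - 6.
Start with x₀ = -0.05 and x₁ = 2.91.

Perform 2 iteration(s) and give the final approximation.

f(x) = x³ + 3x² + 3x - 6
x₀ = -0.05, x₁ = 2.91

Secant formula: x_{n+1} = x_n - f(x_n)(x_n - x_{n-1})/(f(x_n) - f(x_{n-1}))

Iteration 1:
  f(-0.050000) = -6.142625
  f(2.910000) = 52.776471
  x_2 = 2.910000 - 52.776471×(2.910000 - (-0.050000))/(52.776471 - (-6.142625))
       = 0.258596
Iteration 2:
  f(2.910000) = 52.776471
  f(0.258596) = -5.006306
  x_3 = 0.258596 - (-5.006306)×(0.258596 - 2.910000)/(-5.006306 - 52.776471)
       = 0.488313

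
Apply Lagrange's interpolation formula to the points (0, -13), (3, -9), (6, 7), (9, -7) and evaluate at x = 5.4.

Lagrange interpolation formula:
P(x) = Σ yᵢ × Lᵢ(x)
where Lᵢ(x) = Π_{j≠i} (x - xⱼ)/(xᵢ - xⱼ)

L_0(5.4) = (5.4 - 3)/(0 - 3) × (5.4 - 6)/(0 - 6) × (5.4 - 9)/(0 - 9) = -0.032000
L_1(5.4) = (5.4 - 0)/(3 - 0) × (5.4 - 6)/(3 - 6) × (5.4 - 9)/(3 - 9) = 0.216000
L_2(5.4) = (5.4 - 0)/(6 - 0) × (5.4 - 3)/(6 - 3) × (5.4 - 9)/(6 - 9) = 0.864000
L_3(5.4) = (5.4 - 0)/(9 - 0) × (5.4 - 3)/(9 - 3) × (5.4 - 6)/(9 - 6) = -0.048000

P(5.4) = (-13)×L_0(5.4) + (-9)×L_1(5.4) + 7×L_2(5.4) + (-7)×L_3(5.4)
P(5.4) = 4.856000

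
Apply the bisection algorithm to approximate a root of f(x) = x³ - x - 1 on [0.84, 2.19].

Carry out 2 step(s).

f(x) = x³ - x - 1
Initial interval: [0.84, 2.19]

Iteration 1:
  c_1 = (0.840000 + 2.190000)/2 = 1.515000
  f(c_1) = f(1.515000) = 0.962266
  f(a) × f(c) < 0, new interval: [0.840000, 1.515000]
Iteration 2:
  c_2 = (0.840000 + 1.515000)/2 = 1.177500
  f(c_2) = f(1.177500) = -0.544889
  f(a) × f(c) ≥ 0, new interval: [1.177500, 1.515000]

After 2 iteration(s), the approximation is c_2 = 1.177500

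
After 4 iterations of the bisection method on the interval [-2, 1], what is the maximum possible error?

Bisection error bound: |error| ≤ (b-a)/2^n
|error| ≤ (1 - (-2))/2^4 = 3/2^4
|error| ≤ 0.1875000000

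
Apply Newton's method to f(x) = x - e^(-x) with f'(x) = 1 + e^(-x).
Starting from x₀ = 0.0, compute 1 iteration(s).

f(x) = x - e^(-x)
f'(x) = 1 + e^(-x)
x₀ = 0.0

Newton-Raphson formula: x_{n+1} = x_n - f(x_n)/f'(x_n)

Iteration 1:
  f(0.000000) = -1.000000
  f'(0.000000) = 2.000000
  x_1 = 0.000000 - (-1.000000)/2.000000 = 0.500000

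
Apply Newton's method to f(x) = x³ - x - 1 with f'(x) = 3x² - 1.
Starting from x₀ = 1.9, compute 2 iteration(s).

f(x) = x³ - x - 1
f'(x) = 3x² - 1
x₀ = 1.9

Newton-Raphson formula: x_{n+1} = x_n - f(x_n)/f'(x_n)

Iteration 1:
  f(1.900000) = 3.959000
  f'(1.900000) = 9.830000
  x_1 = 1.900000 - 3.959000/9.830000 = 1.497253
Iteration 2:
  f(1.497253) = 0.859240
  f'(1.497253) = 5.725302
  x_2 = 1.497253 - 0.859240/5.725302 = 1.347176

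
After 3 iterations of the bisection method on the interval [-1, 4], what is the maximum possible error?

Bisection error bound: |error| ≤ (b-a)/2^n
|error| ≤ (4 - (-1))/2^3 = 5/2^3
|error| ≤ 0.6250000000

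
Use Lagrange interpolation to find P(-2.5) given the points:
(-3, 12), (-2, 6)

Lagrange interpolation formula:
P(x) = Σ yᵢ × Lᵢ(x)
where Lᵢ(x) = Π_{j≠i} (x - xⱼ)/(xᵢ - xⱼ)

L_0(-2.5) = (-2.5 - (-2))/(-3 - (-2)) = 0.500000
L_1(-2.5) = (-2.5 - (-3))/(-2 - (-3)) = 0.500000

P(-2.5) = 12×L_0(-2.5) + 6×L_1(-2.5)
P(-2.5) = 9.000000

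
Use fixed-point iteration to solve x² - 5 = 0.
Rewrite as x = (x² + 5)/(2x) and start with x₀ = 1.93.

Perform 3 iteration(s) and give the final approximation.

Equation: x² - 5 = 0
Fixed-point form: x = (x² + 5)/(2x)
x₀ = 1.93

x_1 = g(1.930000) = 2.260337
x_2 = g(2.260337) = 2.236198
x_3 = g(2.236198) = 2.236068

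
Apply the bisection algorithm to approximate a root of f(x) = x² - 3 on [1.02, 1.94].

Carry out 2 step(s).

f(x) = x² - 3
Initial interval: [1.02, 1.94]

Iteration 1:
  c_1 = (1.020000 + 1.940000)/2 = 1.480000
  f(c_1) = f(1.480000) = -0.809600
  f(a) × f(c) ≥ 0, new interval: [1.480000, 1.940000]
Iteration 2:
  c_2 = (1.480000 + 1.940000)/2 = 1.710000
  f(c_2) = f(1.710000) = -0.075900
  f(a) × f(c) ≥ 0, new interval: [1.710000, 1.940000]

After 2 iteration(s), the approximation is c_2 = 1.710000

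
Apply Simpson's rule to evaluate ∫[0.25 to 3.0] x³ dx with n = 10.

f(x) = x³
a = 0.25, b = 3.0, n = 10
h = (b - a)/n = 0.275000

Simpson's rule: (h/3)[f(x₀) + 4f(x₁) + 2f(x₂) + ... + f(xₙ)]

x_0 = 0.2500, f(x_0) = 0.015625, coefficient = 1
x_1 = 0.5250, f(x_1) = 0.144703, coefficient = 4
x_2 = 0.8000, f(x_2) = 0.512000, coefficient = 2
x_3 = 1.0750, f(x_3) = 1.242297, coefficient = 4
x_4 = 1.3500, f(x_4) = 2.460375, coefficient = 2
x_5 = 1.6250, f(x_5) = 4.291016, coefficient = 4
x_6 = 1.9000, f(x_6) = 6.859000, coefficient = 2
x_7 = 2.1750, f(x_7) = 10.289109, coefficient = 4
x_8 = 2.4500, f(x_8) = 14.706125, coefficient = 2
x_9 = 2.7250, f(x_9) = 20.234828, coefficient = 4
x_10 = 3.0000, f(x_10) = 27.000000, coefficient = 1

I ≈ (0.275000/3) × 220.898438 = 20.249023
Exact value: 20.249023
Error: 0.000000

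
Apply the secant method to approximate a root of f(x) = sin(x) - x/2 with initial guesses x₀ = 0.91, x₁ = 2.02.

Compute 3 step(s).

f(x) = sin(x) - x/2
x₀ = 0.91, x₁ = 2.02

Secant formula: x_{n+1} = x_n - f(x_n)(x_n - x_{n-1})/(f(x_n) - f(x_{n-1}))

Iteration 1:
  f(0.910000) = 0.334504
  f(2.020000) = -0.109207
  x_2 = 2.020000 - (-0.109207)×(2.020000 - 0.910000)/(-0.109207 - 0.334504)
       = 1.746805
Iteration 2:
  f(2.020000) = -0.109207
  f(1.746805) = 0.111148
  x_3 = 1.746805 - 0.111148×(1.746805 - 2.020000)/(0.111148 - (-0.109207))
       = 1.884606
Iteration 3:
  f(1.746805) = 0.111148
  f(1.884606) = 0.008862
  x_4 = 1.884606 - 0.008862×(1.884606 - 1.746805)/(0.008862 - 0.111148)
       = 1.896544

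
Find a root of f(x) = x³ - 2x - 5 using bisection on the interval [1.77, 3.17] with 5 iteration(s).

f(x) = x³ - 2x - 5
Initial interval: [1.77, 3.17]

Iteration 1:
  c_1 = (1.770000 + 3.170000)/2 = 2.470000
  f(c_1) = f(2.470000) = 5.129223
  f(a) × f(c) < 0, new interval: [1.770000, 2.470000]
Iteration 2:
  c_2 = (1.770000 + 2.470000)/2 = 2.120000
  f(c_2) = f(2.120000) = 0.288128
  f(a) × f(c) < 0, new interval: [1.770000, 2.120000]
Iteration 3:
  c_3 = (1.770000 + 2.120000)/2 = 1.945000
  f(c_3) = f(1.945000) = -1.532016
  f(a) × f(c) ≥ 0, new interval: [1.945000, 2.120000]
Iteration 4:
  c_4 = (1.945000 + 2.120000)/2 = 2.032500
  f(c_4) = f(2.032500) = -0.668628
  f(a) × f(c) ≥ 0, new interval: [2.032500, 2.120000]
Iteration 5:
  c_5 = (2.032500 + 2.120000)/2 = 2.076250
  f(c_5) = f(2.076250) = -0.202172
  f(a) × f(c) ≥ 0, new interval: [2.076250, 2.120000]

After 5 iteration(s), the approximation is c_5 = 2.076250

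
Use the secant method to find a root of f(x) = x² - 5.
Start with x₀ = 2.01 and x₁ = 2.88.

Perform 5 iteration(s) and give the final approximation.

f(x) = x² - 5
x₀ = 2.01, x₁ = 2.88

Secant formula: x_{n+1} = x_n - f(x_n)(x_n - x_{n-1})/(f(x_n) - f(x_{n-1}))

Iteration 1:
  f(2.010000) = -0.959900
  f(2.880000) = 3.294400
  x_2 = 2.880000 - 3.294400×(2.880000 - 2.010000)/(3.294400 - (-0.959900))
       = 2.206299
Iteration 2:
  f(2.880000) = 3.294400
  f(2.206299) = -0.132247
  x_3 = 2.206299 - (-0.132247)×(2.206299 - 2.880000)/(-0.132247 - 3.294400)
       = 2.232299
Iteration 3:
  f(2.206299) = -0.132247
  f(2.232299) = -0.016841
  x_4 = 2.232299 - (-0.016841)×(2.232299 - 2.206299)/(-0.016841 - (-0.132247))
       = 2.236093
Iteration 4:
  f(2.232299) = -0.016841
  f(2.236093) = 0.000113
  x_5 = 2.236093 - 0.000113×(2.236093 - 2.232299)/(0.000113 - (-0.016841))
       = 2.236068
Iteration 5:
  f(2.236093) = 0.000113
  f(2.236068) = 0.000000
  x_6 = 2.236068 - 0.000000×(2.236068 - 2.236093)/(0.000000 - 0.000113)
       = 2.236068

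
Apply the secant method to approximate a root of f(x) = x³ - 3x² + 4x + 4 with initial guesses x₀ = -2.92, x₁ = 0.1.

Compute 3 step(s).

f(x) = x³ - 3x² + 4x + 4
x₀ = -2.92, x₁ = 0.1

Secant formula: x_{n+1} = x_n - f(x_n)(x_n - x_{n-1})/(f(x_n) - f(x_{n-1}))

Iteration 1:
  f(-2.920000) = -58.156288
  f(0.100000) = 4.371000
  x_2 = 0.100000 - 4.371000×(0.100000 - (-2.920000))/(4.371000 - (-58.156288))
       = -0.111115
Iteration 2:
  f(0.100000) = 4.371000
  f(-0.111115) = 3.517131
  x_3 = -0.111115 - 3.517131×(-0.111115 - 0.100000)/(3.517131 - 4.371000)
       = -0.980706
Iteration 3:
  f(-0.111115) = 3.517131
  f(-0.980706) = -3.751403
  x_4 = -0.980706 - (-3.751403)×(-0.980706 - (-0.111115))/(-3.751403 - 3.517131)
       = -0.531896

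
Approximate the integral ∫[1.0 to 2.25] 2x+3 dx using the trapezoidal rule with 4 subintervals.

f(x) = 2x+3
a = 1.0, b = 2.25, n = 4
h = (b - a)/n = 0.312500

Trapezoidal rule: (h/2)[f(x₀) + 2f(x₁) + 2f(x₂) + ... + f(xₙ)]

x_0 = 1.0000, f(x_0) = 5.000000, coefficient = 1
x_1 = 1.3125, f(x_1) = 5.625000, coefficient = 2
x_2 = 1.6250, f(x_2) = 6.250000, coefficient = 2
x_3 = 1.9375, f(x_3) = 6.875000, coefficient = 2
x_4 = 2.2500, f(x_4) = 7.500000, coefficient = 1

I ≈ (0.312500/2) × 50.000000 = 7.812500
Exact value: 7.812500
Error: 0.000000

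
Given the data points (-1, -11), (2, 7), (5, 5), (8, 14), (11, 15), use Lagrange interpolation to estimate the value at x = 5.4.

Lagrange interpolation formula:
P(x) = Σ yᵢ × Lᵢ(x)
where Lᵢ(x) = Π_{j≠i} (x - xⱼ)/(xᵢ - xⱼ)

L_0(5.4) = (5.4 - 2)/(-1 - 2) × (5.4 - 5)/(-1 - 5) × (5.4 - 8)/(-1 - 8) × (5.4 - 11)/(-1 - 11) = 0.010186
L_1(5.4) = (5.4 - (-1))/(2 - (-1)) × (5.4 - 5)/(2 - 5) × (5.4 - 8)/(2 - 8) × (5.4 - 11)/(2 - 11) = -0.076695
L_2(5.4) = (5.4 - (-1))/(5 - (-1)) × (5.4 - 2)/(5 - 2) × (5.4 - 8)/(5 - 8) × (5.4 - 11)/(5 - 11) = 0.977857
L_3(5.4) = (5.4 - (-1))/(8 - (-1)) × (5.4 - 2)/(8 - 2) × (5.4 - 5)/(8 - 5) × (5.4 - 11)/(8 - 11) = 0.100293
L_4(5.4) = (5.4 - (-1))/(11 - (-1)) × (5.4 - 2)/(11 - 2) × (5.4 - 5)/(11 - 5) × (5.4 - 8)/(11 - 8) = -0.011641

P(5.4) = (-11)×L_0(5.4) + 7×L_1(5.4) + 5×L_2(5.4) + 14×L_3(5.4) + 15×L_4(5.4)
P(5.4) = 5.469860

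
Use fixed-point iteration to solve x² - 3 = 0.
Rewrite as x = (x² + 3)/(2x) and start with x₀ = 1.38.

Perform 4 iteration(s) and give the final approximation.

Equation: x² - 3 = 0
Fixed-point form: x = (x² + 3)/(2x)
x₀ = 1.38

x_1 = g(1.380000) = 1.776957
x_2 = g(1.776957) = 1.732618
x_3 = g(1.732618) = 1.732051
x_4 = g(1.732051) = 1.732051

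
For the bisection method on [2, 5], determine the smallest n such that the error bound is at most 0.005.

We need (b-a)/2^n ≤ 0.005
(5 - 2)/2^n ≤ 0.005
3/2^n ≤ 0.005
2^n ≥ 600
n ≥ log₂(600) = 9.23
n ≥ 10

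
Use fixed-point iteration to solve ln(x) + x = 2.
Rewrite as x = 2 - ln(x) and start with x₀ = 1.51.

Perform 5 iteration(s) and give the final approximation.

Equation: ln(x) + x = 2
Fixed-point form: x = 2 - ln(x)
x₀ = 1.51

x_1 = g(1.510000) = 1.587890
x_2 = g(1.587890) = 1.537594
x_3 = g(1.537594) = 1.569781
x_4 = g(1.569781) = 1.549064
x_5 = g(1.549064) = 1.562349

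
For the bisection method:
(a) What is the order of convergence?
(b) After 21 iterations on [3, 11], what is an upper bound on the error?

(a) Bisection has linear (order 1) convergence; the error is halved each step.

(b) Error bound = (b-a)/2^n = (11 - 3)/2^{21}
    = 8/2^{21}

(a) 1 (linear); (b) error ≤ 3.81e-06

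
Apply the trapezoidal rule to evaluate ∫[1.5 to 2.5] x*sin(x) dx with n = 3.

f(x) = x*sin(x)
a = 1.5, b = 2.5, n = 3
h = (b - a)/n = 0.333333

Trapezoidal rule: (h/2)[f(x₀) + 2f(x₁) + 2f(x₂) + ... + f(xₙ)]

x_0 = 1.5000, f(x_0) = 1.496242, coefficient = 1
x_1 = 1.8333, f(x_1) = 1.770514, coefficient = 2
x_2 = 2.1667, f(x_2) = 1.793264, coefficient = 2
x_3 = 2.5000, f(x_3) = 1.496180, coefficient = 1

I ≈ (0.333333/2) × 10.119978 = 1.686663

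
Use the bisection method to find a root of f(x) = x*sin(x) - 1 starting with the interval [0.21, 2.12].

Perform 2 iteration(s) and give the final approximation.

f(x) = x*sin(x) - 1
Initial interval: [0.21, 2.12]

Iteration 1:
  c_1 = (0.210000 + 2.120000)/2 = 1.165000
  f(c_1) = f(1.165000) = 0.070388
  f(a) × f(c) < 0, new interval: [0.210000, 1.165000]
Iteration 2:
  c_2 = (0.210000 + 1.165000)/2 = 0.687500
  f(c_2) = f(0.687500) = -0.563708
  f(a) × f(c) ≥ 0, new interval: [0.687500, 1.165000]

After 2 iteration(s), the approximation is c_2 = 0.687500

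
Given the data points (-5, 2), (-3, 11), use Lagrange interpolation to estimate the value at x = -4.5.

Lagrange interpolation formula:
P(x) = Σ yᵢ × Lᵢ(x)
where Lᵢ(x) = Π_{j≠i} (x - xⱼ)/(xᵢ - xⱼ)

L_0(-4.5) = (-4.5 - (-3))/(-5 - (-3)) = 0.750000
L_1(-4.5) = (-4.5 - (-5))/(-3 - (-5)) = 0.250000

P(-4.5) = 2×L_0(-4.5) + 11×L_1(-4.5)
P(-4.5) = 4.250000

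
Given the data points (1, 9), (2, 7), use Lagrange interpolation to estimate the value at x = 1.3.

Lagrange interpolation formula:
P(x) = Σ yᵢ × Lᵢ(x)
where Lᵢ(x) = Π_{j≠i} (x - xⱼ)/(xᵢ - xⱼ)

L_0(1.3) = (1.3 - 2)/(1 - 2) = 0.700000
L_1(1.3) = (1.3 - 1)/(2 - 1) = 0.300000

P(1.3) = 9×L_0(1.3) + 7×L_1(1.3)
P(1.3) = 8.400000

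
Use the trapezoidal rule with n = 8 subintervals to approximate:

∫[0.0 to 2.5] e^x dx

f(x) = e^x
a = 0.0, b = 2.5, n = 8
h = (b - a)/n = 0.312500

Trapezoidal rule: (h/2)[f(x₀) + 2f(x₁) + 2f(x₂) + ... + f(xₙ)]

x_0 = 0.0000, f(x_0) = 1.000000, coefficient = 1
x_1 = 0.3125, f(x_1) = 1.366838, coefficient = 2
x_2 = 0.6250, f(x_2) = 1.868246, coefficient = 2
x_3 = 0.9375, f(x_3) = 2.553589, coefficient = 2
x_4 = 1.2500, f(x_4) = 3.490343, coefficient = 2
x_5 = 1.5625, f(x_5) = 4.770733, coefficient = 2
x_6 = 1.8750, f(x_6) = 6.520819, coefficient = 2
x_7 = 2.1875, f(x_7) = 8.912903, coefficient = 2
x_8 = 2.5000, f(x_8) = 12.182494, coefficient = 1

I ≈ (0.312500/2) × 72.149437 = 11.273350
Exact value: 11.182494
Error: 0.090856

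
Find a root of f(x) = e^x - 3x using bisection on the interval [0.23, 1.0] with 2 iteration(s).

f(x) = e^x - 3x
Initial interval: [0.23, 1.0]

Iteration 1:
  c_1 = (0.230000 + 1.000000)/2 = 0.615000
  f(c_1) = f(0.615000) = 0.004657
  f(a) × f(c) ≥ 0, new interval: [0.615000, 1.000000]
Iteration 2:
  c_2 = (0.615000 + 1.000000)/2 = 0.807500
  f(c_2) = f(0.807500) = -0.180205
  f(a) × f(c) < 0, new interval: [0.615000, 0.807500]

After 2 iteration(s), the approximation is c_2 = 0.807500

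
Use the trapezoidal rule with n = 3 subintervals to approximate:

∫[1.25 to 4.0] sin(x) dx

f(x) = sin(x)
a = 1.25, b = 4.0, n = 3
h = (b - a)/n = 0.916667

Trapezoidal rule: (h/2)[f(x₀) + 2f(x₁) + 2f(x₂) + ... + f(xₙ)]

x_0 = 1.2500, f(x_0) = 0.948985, coefficient = 1
x_1 = 2.1667, f(x_1) = 0.827660, coefficient = 2
x_2 = 3.0833, f(x_2) = 0.058226, coefficient = 2
x_3 = 4.0000, f(x_3) = -0.756802, coefficient = 1

I ≈ (0.916667/2) × 1.963956 = 0.900146
Exact value: 0.968966
Error: 0.068820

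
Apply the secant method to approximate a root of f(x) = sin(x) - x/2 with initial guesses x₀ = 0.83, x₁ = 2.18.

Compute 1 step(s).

f(x) = sin(x) - x/2
x₀ = 0.83, x₁ = 2.18

Secant formula: x_{n+1} = x_n - f(x_n)(x_n - x_{n-1})/(f(x_n) - f(x_{n-1}))

Iteration 1:
  f(0.830000) = 0.322931
  f(2.180000) = -0.269896
  x_2 = 2.180000 - (-0.269896)×(2.180000 - 0.830000)/(-0.269896 - 0.322931)
       = 1.565387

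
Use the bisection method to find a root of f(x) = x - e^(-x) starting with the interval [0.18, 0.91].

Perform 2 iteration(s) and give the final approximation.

f(x) = x - e^(-x)
Initial interval: [0.18, 0.91]

Iteration 1:
  c_1 = (0.180000 + 0.910000)/2 = 0.545000
  f(c_1) = f(0.545000) = -0.034842
  f(a) × f(c) ≥ 0, new interval: [0.545000, 0.910000]
Iteration 2:
  c_2 = (0.545000 + 0.910000)/2 = 0.727500
  f(c_2) = f(0.727500) = 0.244385
  f(a) × f(c) < 0, new interval: [0.545000, 0.727500]

After 2 iteration(s), the approximation is c_2 = 0.727500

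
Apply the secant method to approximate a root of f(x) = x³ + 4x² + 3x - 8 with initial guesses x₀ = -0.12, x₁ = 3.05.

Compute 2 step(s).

f(x) = x³ + 4x² + 3x - 8
x₀ = -0.12, x₁ = 3.05

Secant formula: x_{n+1} = x_n - f(x_n)(x_n - x_{n-1})/(f(x_n) - f(x_{n-1}))

Iteration 1:
  f(-0.120000) = -8.304128
  f(3.050000) = 66.732625
  x_2 = 3.050000 - 66.732625×(3.050000 - (-0.120000))/(66.732625 - (-8.304128))
       = 0.230816
Iteration 2:
  f(3.050000) = 66.732625
  f(0.230816) = -7.082151
  x_3 = 0.230816 - (-7.082151)×(0.230816 - 3.050000)/(-7.082151 - 66.732625)
       = 0.501302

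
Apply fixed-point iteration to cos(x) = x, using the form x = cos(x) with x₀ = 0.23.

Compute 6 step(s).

Equation: cos(x) = x
Fixed-point form: x = cos(x)
x₀ = 0.23

x_1 = g(0.230000) = 0.973666
x_2 = g(0.973666) = 0.562271
x_3 = g(0.562271) = 0.846046
x_4 = g(0.846046) = 0.662948
x_5 = g(0.662948) = 0.788181
x_6 = g(0.788181) = 0.705136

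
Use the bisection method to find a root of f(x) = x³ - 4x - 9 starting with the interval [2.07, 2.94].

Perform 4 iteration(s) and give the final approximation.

f(x) = x³ - 4x - 9
Initial interval: [2.07, 2.94]

Iteration 1:
  c_1 = (2.070000 + 2.940000)/2 = 2.505000
  f(c_1) = f(2.505000) = -3.301062
  f(a) × f(c) ≥ 0, new interval: [2.505000, 2.940000]
Iteration 2:
  c_2 = (2.505000 + 2.940000)/2 = 2.722500
  f(c_2) = f(2.722500) = 0.289187
  f(a) × f(c) < 0, new interval: [2.505000, 2.722500]
Iteration 3:
  c_3 = (2.505000 + 2.722500)/2 = 2.613750
  f(c_3) = f(2.613750) = -1.598673
  f(a) × f(c) ≥ 0, new interval: [2.613750, 2.722500]
Iteration 4:
  c_4 = (2.613750 + 2.722500)/2 = 2.668125
  f(c_4) = f(2.668125) = -0.678409
  f(a) × f(c) ≥ 0, new interval: [2.668125, 2.722500]

After 4 iteration(s), the approximation is c_4 = 2.668125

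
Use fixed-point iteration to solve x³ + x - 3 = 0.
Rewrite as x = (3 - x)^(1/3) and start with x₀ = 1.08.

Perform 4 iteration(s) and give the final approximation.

Equation: x³ + x - 3 = 0
Fixed-point form: x = (3 - x)^(1/3)
x₀ = 1.08

x_1 = g(1.080000) = 1.242893
x_2 = g(1.242893) = 1.206700
x_3 = g(1.206700) = 1.214929
x_4 = g(1.214929) = 1.213068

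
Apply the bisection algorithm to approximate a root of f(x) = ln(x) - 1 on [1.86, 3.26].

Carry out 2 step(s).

f(x) = ln(x) - 1
Initial interval: [1.86, 3.26]

Iteration 1:
  c_1 = (1.860000 + 3.260000)/2 = 2.560000
  f(c_1) = f(2.560000) = -0.059993
  f(a) × f(c) ≥ 0, new interval: [2.560000, 3.260000]
Iteration 2:
  c_2 = (2.560000 + 3.260000)/2 = 2.910000
  f(c_2) = f(2.910000) = 0.068153
  f(a) × f(c) < 0, new interval: [2.560000, 2.910000]

After 2 iteration(s), the approximation is c_2 = 2.910000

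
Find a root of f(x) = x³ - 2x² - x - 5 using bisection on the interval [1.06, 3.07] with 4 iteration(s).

f(x) = x³ - 2x² - x - 5
Initial interval: [1.06, 3.07]

Iteration 1:
  c_1 = (1.060000 + 3.070000)/2 = 2.065000
  f(c_1) = f(2.065000) = -6.787825
  f(a) × f(c) ≥ 0, new interval: [2.065000, 3.070000]
Iteration 2:
  c_2 = (2.065000 + 3.070000)/2 = 2.567500
  f(c_2) = f(2.567500) = -3.826508
  f(a) × f(c) ≥ 0, new interval: [2.567500, 3.070000]
Iteration 3:
  c_3 = (2.567500 + 3.070000)/2 = 2.818750
  f(c_3) = f(2.818750) = -1.313493
  f(a) × f(c) ≥ 0, new interval: [2.818750, 3.070000]
Iteration 4:
  c_4 = (2.818750 + 3.070000)/2 = 2.944375
  f(c_4) = f(2.944375) = 0.242737
  f(a) × f(c) < 0, new interval: [2.818750, 2.944375]

After 4 iteration(s), the approximation is c_4 = 2.944375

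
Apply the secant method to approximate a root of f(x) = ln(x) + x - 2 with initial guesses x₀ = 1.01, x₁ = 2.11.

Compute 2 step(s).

f(x) = ln(x) + x - 2
x₀ = 1.01, x₁ = 2.11

Secant formula: x_{n+1} = x_n - f(x_n)(x_n - x_{n-1})/(f(x_n) - f(x_{n-1}))

Iteration 1:
  f(1.010000) = -0.980050
  f(2.110000) = 0.856688
  x_2 = 2.110000 - 0.856688×(2.110000 - 1.010000)/(0.856688 - (-0.980050))
       = 1.596940
Iteration 2:
  f(2.110000) = 0.856688
  f(1.596940) = 0.065029
  x_3 = 1.596940 - 0.065029×(1.596940 - 2.110000)/(0.065029 - 0.856688)
       = 1.554796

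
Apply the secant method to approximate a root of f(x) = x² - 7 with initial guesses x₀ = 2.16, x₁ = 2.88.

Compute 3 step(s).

f(x) = x² - 7
x₀ = 2.16, x₁ = 2.88

Secant formula: x_{n+1} = x_n - f(x_n)(x_n - x_{n-1})/(f(x_n) - f(x_{n-1}))

Iteration 1:
  f(2.160000) = -2.334400
  f(2.880000) = 1.294400
  x_2 = 2.880000 - 1.294400×(2.880000 - 2.160000)/(1.294400 - (-2.334400))
       = 2.623175
Iteration 2:
  f(2.880000) = 1.294400
  f(2.623175) = -0.118955
  x_3 = 2.623175 - (-0.118955)×(2.623175 - 2.880000)/(-0.118955 - 1.294400)
       = 2.644790
Iteration 3:
  f(2.623175) = -0.118955
  f(2.644790) = -0.005084
  x_4 = 2.644790 - (-0.005084)×(2.644790 - 2.623175)/(-0.005084 - (-0.118955))
       = 2.645755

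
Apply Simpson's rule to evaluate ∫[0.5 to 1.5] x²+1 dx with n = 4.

f(x) = x²+1
a = 0.5, b = 1.5, n = 4
h = (b - a)/n = 0.250000

Simpson's rule: (h/3)[f(x₀) + 4f(x₁) + 2f(x₂) + ... + f(xₙ)]

x_0 = 0.5000, f(x_0) = 1.250000, coefficient = 1
x_1 = 0.7500, f(x_1) = 1.562500, coefficient = 4
x_2 = 1.0000, f(x_2) = 2.000000, coefficient = 2
x_3 = 1.2500, f(x_3) = 2.562500, coefficient = 4
x_4 = 1.5000, f(x_4) = 3.250000, coefficient = 1

I ≈ (0.250000/3) × 25.000000 = 2.083333
Exact value: 2.083333
Error: 0.000000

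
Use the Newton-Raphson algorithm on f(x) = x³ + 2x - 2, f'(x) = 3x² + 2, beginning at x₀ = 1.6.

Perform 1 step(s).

f(x) = x³ + 2x - 2
f'(x) = 3x² + 2
x₀ = 1.6

Newton-Raphson formula: x_{n+1} = x_n - f(x_n)/f'(x_n)

Iteration 1:
  f(1.600000) = 5.296000
  f'(1.600000) = 9.680000
  x_1 = 1.600000 - 5.296000/9.680000 = 1.052893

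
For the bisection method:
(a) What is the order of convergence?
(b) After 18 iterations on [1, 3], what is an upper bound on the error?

(a) Bisection has linear (order 1) convergence; the error is halved each step.

(b) Error bound = (b-a)/2^n = (3 - 1)/2^{18}
    = 2/2^{18}

(a) 1 (linear); (b) error ≤ 7.63e-06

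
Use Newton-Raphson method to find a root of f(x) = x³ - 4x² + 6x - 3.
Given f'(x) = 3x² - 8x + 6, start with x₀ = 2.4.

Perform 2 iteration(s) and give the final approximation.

f(x) = x³ - 4x² + 6x - 3
f'(x) = 3x² - 8x + 6
x₀ = 2.4

Newton-Raphson formula: x_{n+1} = x_n - f(x_n)/f'(x_n)

Iteration 1:
  f(2.400000) = 2.184000
  f'(2.400000) = 4.080000
  x_1 = 2.400000 - 2.184000/4.080000 = 1.864706
Iteration 2:
  f(1.864706) = 0.763544
  f'(1.864706) = 1.513737
  x_2 = 1.864706 - 0.763544/1.513737 = 1.360296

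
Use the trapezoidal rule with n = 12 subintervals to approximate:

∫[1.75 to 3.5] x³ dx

f(x) = x³
a = 1.75, b = 3.5, n = 12
h = (b - a)/n = 0.145833

Trapezoidal rule: (h/2)[f(x₀) + 2f(x₁) + 2f(x₂) + ... + f(xₙ)]

x_0 = 1.7500, f(x_0) = 5.359375, coefficient = 1
x_1 = 1.8958, f(x_1) = 6.813974, coefficient = 2
x_2 = 2.0417, f(x_2) = 8.510489, coefficient = 2
x_3 = 2.1875, f(x_3) = 10.467529, coefficient = 2
x_4 = 2.3333, f(x_4) = 12.703704, coefficient = 2
x_5 = 2.4792, f(x_5) = 15.237621, coefficient = 2
x_6 = 2.6250, f(x_6) = 18.087891, coefficient = 2
x_7 = 2.7708, f(x_7) = 21.273121, coefficient = 2
x_8 = 2.9167, f(x_8) = 24.811921, coefficient = 2
x_9 = 3.0625, f(x_9) = 28.722900, coefficient = 2
x_10 = 3.2083, f(x_10) = 33.024667, coefficient = 2
x_11 = 3.3542, f(x_11) = 37.735831, coefficient = 2
x_12 = 3.5000, f(x_12) = 42.875000, coefficient = 1

I ≈ (0.145833/2) × 483.013672 = 35.219747
Exact value: 35.170898
Error: 0.048848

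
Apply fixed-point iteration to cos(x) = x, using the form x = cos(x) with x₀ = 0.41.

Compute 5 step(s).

Equation: cos(x) = x
Fixed-point form: x = cos(x)
x₀ = 0.41

x_1 = g(0.410000) = 0.917121
x_2 = g(0.917121) = 0.608108
x_3 = g(0.608108) = 0.820730
x_4 = g(0.820730) = 0.681687
x_5 = g(0.681687) = 0.776511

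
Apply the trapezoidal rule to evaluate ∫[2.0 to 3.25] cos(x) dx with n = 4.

f(x) = cos(x)
a = 2.0, b = 3.25, n = 4
h = (b - a)/n = 0.312500

Trapezoidal rule: (h/2)[f(x₀) + 2f(x₁) + 2f(x₂) + ... + f(xₙ)]

x_0 = 2.0000, f(x_0) = -0.416147, coefficient = 1
x_1 = 2.3125, f(x_1) = -0.675545, coefficient = 2
x_2 = 2.6250, f(x_2) = -0.869507, coefficient = 2
x_3 = 2.9375, f(x_3) = -0.979245, coefficient = 2
x_4 = 3.2500, f(x_4) = -0.994130, coefficient = 1

I ≈ (0.312500/2) × -6.458872 = -1.009199
Exact value: -1.017493
Error: 0.008294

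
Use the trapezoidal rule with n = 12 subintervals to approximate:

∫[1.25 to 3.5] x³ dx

f(x) = x³
a = 1.25, b = 3.5, n = 12
h = (b - a)/n = 0.187500

Trapezoidal rule: (h/2)[f(x₀) + 2f(x₁) + 2f(x₂) + ... + f(xₙ)]

x_0 = 1.2500, f(x_0) = 1.953125, coefficient = 1
x_1 = 1.4375, f(x_1) = 2.970459, coefficient = 2
x_2 = 1.6250, f(x_2) = 4.291016, coefficient = 2
x_3 = 1.8125, f(x_3) = 5.954346, coefficient = 2
x_4 = 2.0000, f(x_4) = 8.000000, coefficient = 2
x_5 = 2.1875, f(x_5) = 10.467529, coefficient = 2
x_6 = 2.3750, f(x_6) = 13.396484, coefficient = 2
x_7 = 2.5625, f(x_7) = 16.826416, coefficient = 2
x_8 = 2.7500, f(x_8) = 20.796875, coefficient = 2
x_9 = 2.9375, f(x_9) = 25.347412, coefficient = 2
x_10 = 3.1250, f(x_10) = 30.517578, coefficient = 2
x_11 = 3.3125, f(x_11) = 36.346924, coefficient = 2
x_12 = 3.5000, f(x_12) = 42.875000, coefficient = 1

I ≈ (0.187500/2) × 394.658203 = 36.999207
Exact value: 36.905273
Error: 0.093933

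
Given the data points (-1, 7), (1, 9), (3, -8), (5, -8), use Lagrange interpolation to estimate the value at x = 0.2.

Lagrange interpolation formula:
P(x) = Σ yᵢ × Lᵢ(x)
where Lᵢ(x) = Π_{j≠i} (x - xⱼ)/(xᵢ - xⱼ)

L_0(0.2) = (0.2 - 1)/(-1 - 1) × (0.2 - 3)/(-1 - 3) × (0.2 - 5)/(-1 - 5) = 0.224000
L_1(0.2) = (0.2 - (-1))/(1 - (-1)) × (0.2 - 3)/(1 - 3) × (0.2 - 5)/(1 - 5) = 1.008000
L_2(0.2) = (0.2 - (-1))/(3 - (-1)) × (0.2 - 1)/(3 - 1) × (0.2 - 5)/(3 - 5) = -0.288000
L_3(0.2) = (0.2 - (-1))/(5 - (-1)) × (0.2 - 1)/(5 - 1) × (0.2 - 3)/(5 - 3) = 0.056000

P(0.2) = 7×L_0(0.2) + 9×L_1(0.2) + (-8)×L_2(0.2) + (-8)×L_3(0.2)
P(0.2) = 12.496000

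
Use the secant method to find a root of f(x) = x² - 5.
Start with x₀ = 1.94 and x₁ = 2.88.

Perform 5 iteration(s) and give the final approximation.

f(x) = x² - 5
x₀ = 1.94, x₁ = 2.88

Secant formula: x_{n+1} = x_n - f(x_n)(x_n - x_{n-1})/(f(x_n) - f(x_{n-1}))

Iteration 1:
  f(1.940000) = -1.236400
  f(2.880000) = 3.294400
  x_2 = 2.880000 - 3.294400×(2.880000 - 1.940000)/(3.294400 - (-1.236400))
       = 2.196515
Iteration 2:
  f(2.880000) = 3.294400
  f(2.196515) = -0.175324
  x_3 = 2.196515 - (-0.175324)×(2.196515 - 2.880000)/(-0.175324 - 3.294400)
       = 2.231051
Iteration 3:
  f(2.196515) = -0.175324
  f(2.231051) = -0.022412
  x_4 = 2.231051 - (-0.022412)×(2.231051 - 2.196515)/(-0.022412 - (-0.175324))
       = 2.236113
Iteration 4:
  f(2.231051) = -0.022412
  f(2.236113) = 0.000200
  x_5 = 2.236113 - 0.000200×(2.236113 - 2.231051)/(0.000200 - (-0.022412))
       = 2.236068
Iteration 5:
  f(2.236113) = 0.000200
  f(2.236068) = 0.000000
  x_6 = 2.236068 - 0.000000×(2.236068 - 2.236113)/(0.000000 - 0.000200)
       = 2.236068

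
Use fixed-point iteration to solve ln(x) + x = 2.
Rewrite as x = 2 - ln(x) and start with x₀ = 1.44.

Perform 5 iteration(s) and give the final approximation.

Equation: ln(x) + x = 2
Fixed-point form: x = 2 - ln(x)
x₀ = 1.44

x_1 = g(1.440000) = 1.635357
x_2 = g(1.635357) = 1.508139
x_3 = g(1.508139) = 1.589124
x_4 = g(1.589124) = 1.536817
x_5 = g(1.536817) = 1.570286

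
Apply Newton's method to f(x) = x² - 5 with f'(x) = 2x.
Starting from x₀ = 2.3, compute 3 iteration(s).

f(x) = x² - 5
f'(x) = 2x
x₀ = 2.3

Newton-Raphson formula: x_{n+1} = x_n - f(x_n)/f'(x_n)

Iteration 1:
  f(2.300000) = 0.290000
  f'(2.300000) = 4.600000
  x_1 = 2.300000 - 0.290000/4.600000 = 2.236957
Iteration 2:
  f(2.236957) = 0.003974
  f'(2.236957) = 4.473913
  x_2 = 2.236957 - 0.003974/4.473913 = 2.236068
Iteration 3:
  f(2.236068) = 0.000001
  f'(2.236068) = 4.472136
  x_3 = 2.236068 - 0.000001/4.472136 = 2.236068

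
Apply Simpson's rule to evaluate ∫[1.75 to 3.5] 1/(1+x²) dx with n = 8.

f(x) = 1/(1+x²)
a = 1.75, b = 3.5, n = 8
h = (b - a)/n = 0.218750

Simpson's rule: (h/3)[f(x₀) + 4f(x₁) + 2f(x₂) + ... + f(xₙ)]

x_0 = 1.7500, f(x_0) = 0.246154, coefficient = 1
x_1 = 1.9688, f(x_1) = 0.205087, coefficient = 4
x_2 = 2.1875, f(x_2) = 0.172856, coefficient = 2
x_3 = 2.4062, f(x_3) = 0.147275, coefficient = 4
x_4 = 2.6250, f(x_4) = 0.126733, coefficient = 2
x_5 = 2.8438, f(x_5) = 0.110048, coefficient = 4
x_6 = 3.0625, f(x_6) = 0.096349, coefficient = 2
x_7 = 3.2812, f(x_7) = 0.084986, coefficient = 4
x_8 = 3.5000, f(x_8) = 0.075472, coefficient = 1

I ≈ (0.218750/3) × 3.303087 = 0.240850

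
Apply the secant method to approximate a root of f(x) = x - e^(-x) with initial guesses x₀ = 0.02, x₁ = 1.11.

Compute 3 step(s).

f(x) = x - e^(-x)
x₀ = 0.02, x₁ = 1.11

Secant formula: x_{n+1} = x_n - f(x_n)(x_n - x_{n-1})/(f(x_n) - f(x_{n-1}))

Iteration 1:
  f(0.020000) = -0.960199
  f(1.110000) = 0.780441
  x_2 = 1.110000 - 0.780441×(1.110000 - 0.020000)/(0.780441 - (-0.960199))
       = 0.621283
Iteration 2:
  f(1.110000) = 0.780441
  f(0.621283) = 0.084028
  x_3 = 0.621283 - 0.084028×(0.621283 - 1.110000)/(0.084028 - 0.780441)
       = 0.562315
Iteration 3:
  f(0.621283) = 0.084028
  f(0.562315) = -0.007573
  x_4 = 0.562315 - (-0.007573)×(0.562315 - 0.621283)/(-0.007573 - 0.084028)
       = 0.567190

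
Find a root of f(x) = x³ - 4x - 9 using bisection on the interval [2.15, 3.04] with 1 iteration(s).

f(x) = x³ - 4x - 9
Initial interval: [2.15, 3.04]

Iteration 1:
  c_1 = (2.150000 + 3.040000)/2 = 2.595000
  f(c_1) = f(2.595000) = -1.905205
  f(a) × f(c) ≥ 0, new interval: [2.595000, 3.040000]

After 1 iteration(s), the approximation is c_1 = 2.595000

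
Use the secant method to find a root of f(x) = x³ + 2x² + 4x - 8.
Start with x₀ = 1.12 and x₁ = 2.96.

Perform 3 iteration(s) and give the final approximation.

f(x) = x³ + 2x² + 4x - 8
x₀ = 1.12, x₁ = 2.96

Secant formula: x_{n+1} = x_n - f(x_n)(x_n - x_{n-1})/(f(x_n) - f(x_{n-1}))

Iteration 1:
  f(1.120000) = 0.393728
  f(2.960000) = 47.297536
  x_2 = 2.960000 - 47.297536×(2.960000 - 1.120000)/(47.297536 - 0.393728)
       = 1.104554
Iteration 2:
  f(2.960000) = 47.297536
  f(1.104554) = 0.205899
  x_3 = 1.104554 - 0.205899×(1.104554 - 2.960000)/(0.205899 - 47.297536)
       = 1.096442
Iteration 3:
  f(1.104554) = 0.205899
  f(1.096442) = 0.108262
  x_4 = 1.096442 - 0.108262×(1.096442 - 1.104554)/(0.108262 - 0.205899)
       = 1.087446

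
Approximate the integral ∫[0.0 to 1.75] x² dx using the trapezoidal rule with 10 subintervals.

f(x) = x²
a = 0.0, b = 1.75, n = 10
h = (b - a)/n = 0.175000

Trapezoidal rule: (h/2)[f(x₀) + 2f(x₁) + 2f(x₂) + ... + f(xₙ)]

x_0 = 0.0000, f(x_0) = 0.000000, coefficient = 1
x_1 = 0.1750, f(x_1) = 0.030625, coefficient = 2
x_2 = 0.3500, f(x_2) = 0.122500, coefficient = 2
x_3 = 0.5250, f(x_3) = 0.275625, coefficient = 2
x_4 = 0.7000, f(x_4) = 0.490000, coefficient = 2
x_5 = 0.8750, f(x_5) = 0.765625, coefficient = 2
x_6 = 1.0500, f(x_6) = 1.102500, coefficient = 2
x_7 = 1.2250, f(x_7) = 1.500625, coefficient = 2
x_8 = 1.4000, f(x_8) = 1.960000, coefficient = 2
x_9 = 1.5750, f(x_9) = 2.480625, coefficient = 2
x_10 = 1.7500, f(x_10) = 3.062500, coefficient = 1

I ≈ (0.175000/2) × 20.518750 = 1.795391
Exact value: 1.786458
Error: 0.008932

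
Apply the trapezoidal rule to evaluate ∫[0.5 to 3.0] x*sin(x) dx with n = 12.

f(x) = x*sin(x)
a = 0.5, b = 3.0, n = 12
h = (b - a)/n = 0.208333

Trapezoidal rule: (h/2)[f(x₀) + 2f(x₁) + 2f(x₂) + ... + f(xₙ)]

x_0 = 0.5000, f(x_0) = 0.239713, coefficient = 1
x_1 = 0.7083, f(x_1) = 0.460820, coefficient = 2
x_2 = 0.9167, f(x_2) = 0.727446, coefficient = 2
x_3 = 1.1250, f(x_3) = 1.015051, coefficient = 2
x_4 = 1.3333, f(x_4) = 1.295917, coefficient = 2
x_5 = 1.5417, f(x_5) = 1.541013, coefficient = 2
x_6 = 1.7500, f(x_6) = 1.721975, coefficient = 2
x_7 = 1.9583, f(x_7) = 1.813109, coefficient = 2
x_8 = 2.1667, f(x_8) = 1.793264, coefficient = 2
x_9 = 2.3750, f(x_9) = 1.647502, coefficient = 2
x_10 = 2.5833, f(x_10) = 1.368419, coefficient = 2
x_11 = 2.7917, f(x_11) = 0.957062, coefficient = 2
x_12 = 3.0000, f(x_12) = 0.423360, coefficient = 1

I ≈ (0.208333/2) × 29.346229 = 3.056899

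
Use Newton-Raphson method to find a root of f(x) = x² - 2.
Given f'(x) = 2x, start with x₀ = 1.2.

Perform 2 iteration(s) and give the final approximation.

f(x) = x² - 2
f'(x) = 2x
x₀ = 1.2

Newton-Raphson formula: x_{n+1} = x_n - f(x_n)/f'(x_n)

Iteration 1:
  f(1.200000) = -0.560000
  f'(1.200000) = 2.400000
  x_1 = 1.200000 - (-0.560000)/2.400000 = 1.433333
Iteration 2:
  f(1.433333) = 0.054444
  f'(1.433333) = 2.866667
  x_2 = 1.433333 - 0.054444/2.866667 = 1.414341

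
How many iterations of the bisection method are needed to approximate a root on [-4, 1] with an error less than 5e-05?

We need (b-a)/2^n ≤ 5e-05
(1 - (-4))/2^n ≤ 5e-05
5/2^n ≤ 5e-05
2^n ≥ 100000
n ≥ log₂(100000) = 16.61
n ≥ 17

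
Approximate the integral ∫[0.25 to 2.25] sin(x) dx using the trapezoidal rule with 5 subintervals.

f(x) = sin(x)
a = 0.25, b = 2.25, n = 5
h = (b - a)/n = 0.400000

Trapezoidal rule: (h/2)[f(x₀) + 2f(x₁) + 2f(x₂) + ... + f(xₙ)]

x_0 = 0.2500, f(x_0) = 0.247404, coefficient = 1
x_1 = 0.6500, f(x_1) = 0.605186, coefficient = 2
x_2 = 1.0500, f(x_2) = 0.867423, coefficient = 2
x_3 = 1.4500, f(x_3) = 0.992713, coefficient = 2
x_4 = 1.8500, f(x_4) = 0.961275, coefficient = 2
x_5 = 2.2500, f(x_5) = 0.778073, coefficient = 1

I ≈ (0.400000/2) × 7.878673 = 1.575735
Exact value: 1.597086
Error: 0.021351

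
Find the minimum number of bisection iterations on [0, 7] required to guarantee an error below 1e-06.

We need (b-a)/2^n ≤ 1e-06
(7 - 0)/2^n ≤ 1e-06
7/2^n ≤ 1e-06
2^n ≥ 7000000
n ≥ log₂(7000000) = 22.74
n ≥ 23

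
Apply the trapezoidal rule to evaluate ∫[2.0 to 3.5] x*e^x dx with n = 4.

f(x) = x*e^x
a = 2.0, b = 3.5, n = 4
h = (b - a)/n = 0.375000

Trapezoidal rule: (h/2)[f(x₀) + 2f(x₁) + 2f(x₂) + ... + f(xₙ)]

x_0 = 2.0000, f(x_0) = 14.778112, coefficient = 1
x_1 = 2.3750, f(x_1) = 25.533656, coefficient = 2
x_2 = 2.7500, f(x_2) = 43.017238, coefficient = 2
x_3 = 3.1250, f(x_3) = 71.124672, coefficient = 2
x_4 = 3.5000, f(x_4) = 115.904082, coefficient = 1

I ≈ (0.375000/2) × 410.033326 = 76.881249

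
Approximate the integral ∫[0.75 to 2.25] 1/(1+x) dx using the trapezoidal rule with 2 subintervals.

f(x) = 1/(1+x)
a = 0.75, b = 2.25, n = 2
h = (b - a)/n = 0.750000

Trapezoidal rule: (h/2)[f(x₀) + 2f(x₁) + 2f(x₂) + ... + f(xₙ)]

x_0 = 0.7500, f(x_0) = 0.571429, coefficient = 1
x_1 = 1.5000, f(x_1) = 0.400000, coefficient = 2
x_2 = 2.2500, f(x_2) = 0.307692, coefficient = 1

I ≈ (0.750000/2) × 1.679121 = 0.629670
Exact value: 0.619039
Error: 0.010631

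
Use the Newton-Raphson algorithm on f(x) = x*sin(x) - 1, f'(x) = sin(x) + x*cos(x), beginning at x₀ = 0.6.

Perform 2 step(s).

f(x) = x*sin(x) - 1
f'(x) = sin(x) + x*cos(x)
x₀ = 0.6

Newton-Raphson formula: x_{n+1} = x_n - f(x_n)/f'(x_n)

Iteration 1:
  f(0.600000) = -0.661215
  f'(0.600000) = 1.059844
  x_1 = 0.600000 - (-0.661215)/1.059844 = 1.223879
Iteration 2:
  f(1.223879) = 0.150967
  f'(1.223879) = 1.356545
  x_2 = 1.223879 - 0.150967/1.356545 = 1.112591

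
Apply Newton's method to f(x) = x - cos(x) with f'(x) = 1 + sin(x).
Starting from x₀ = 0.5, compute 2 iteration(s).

f(x) = x - cos(x)
f'(x) = 1 + sin(x)
x₀ = 0.5

Newton-Raphson formula: x_{n+1} = x_n - f(x_n)/f'(x_n)

Iteration 1:
  f(0.500000) = -0.377583
  f'(0.500000) = 1.479426
  x_1 = 0.500000 - (-0.377583)/1.479426 = 0.755222
Iteration 2:
  f(0.755222) = 0.027103
  f'(0.755222) = 1.685451
  x_2 = 0.755222 - 0.027103/1.685451 = 0.739142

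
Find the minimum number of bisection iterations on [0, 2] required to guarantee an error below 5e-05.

We need (b-a)/2^n ≤ 5e-05
(2 - 0)/2^n ≤ 5e-05
2/2^n ≤ 5e-05
2^n ≥ 40000
n ≥ log₂(40000) = 15.29
n ≥ 16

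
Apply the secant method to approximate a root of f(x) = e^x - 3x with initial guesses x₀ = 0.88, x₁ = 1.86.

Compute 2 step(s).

f(x) = e^x - 3x
x₀ = 0.88, x₁ = 1.86

Secant formula: x_{n+1} = x_n - f(x_n)(x_n - x_{n-1})/(f(x_n) - f(x_{n-1}))

Iteration 1:
  f(0.880000) = -0.229100
  f(1.860000) = 0.843737
  x_2 = 1.860000 - 0.843737×(1.860000 - 0.880000)/(0.843737 - (-0.229100))
       = 1.089275
Iteration 2:
  f(1.860000) = 0.843737
  f(1.089275) = -0.295707
  x_3 = 1.089275 - (-0.295707)×(1.089275 - 1.860000)/(-0.295707 - 0.843737)
       = 1.289293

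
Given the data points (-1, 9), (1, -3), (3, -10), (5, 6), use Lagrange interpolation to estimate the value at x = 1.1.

Lagrange interpolation formula:
P(x) = Σ yᵢ × Lᵢ(x)
where Lᵢ(x) = Π_{j≠i} (x - xⱼ)/(xᵢ - xⱼ)

L_0(1.1) = (1.1 - 1)/(-1 - 1) × (1.1 - 3)/(-1 - 3) × (1.1 - 5)/(-1 - 5) = -0.015438
L_1(1.1) = (1.1 - (-1))/(1 - (-1)) × (1.1 - 3)/(1 - 3) × (1.1 - 5)/(1 - 5) = 0.972562
L_2(1.1) = (1.1 - (-1))/(3 - (-1)) × (1.1 - 1)/(3 - 1) × (1.1 - 5)/(3 - 5) = 0.051188
L_3(1.1) = (1.1 - (-1))/(5 - (-1)) × (1.1 - 1)/(5 - 1) × (1.1 - 3)/(5 - 3) = -0.008313

P(1.1) = 9×L_0(1.1) + (-3)×L_1(1.1) + (-10)×L_2(1.1) + 6×L_3(1.1)
P(1.1) = -3.618375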